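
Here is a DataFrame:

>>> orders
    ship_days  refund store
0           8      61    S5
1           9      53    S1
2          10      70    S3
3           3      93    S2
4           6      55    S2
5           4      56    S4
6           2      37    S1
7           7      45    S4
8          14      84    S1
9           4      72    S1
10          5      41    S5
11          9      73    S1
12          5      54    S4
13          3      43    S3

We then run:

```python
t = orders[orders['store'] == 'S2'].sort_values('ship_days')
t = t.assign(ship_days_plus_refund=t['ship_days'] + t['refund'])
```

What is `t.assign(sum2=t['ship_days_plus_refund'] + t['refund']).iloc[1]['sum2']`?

116

filter rows where store == 'S2':
   ship_days  refund store
3          3      93    S2
4          6      55    S2
sort by ship_days:
   ship_days  refund store
3          3      93    S2
4          6      55    S2
add column ship_days_plus_refund = t['ship_days'] + t['refund']:
   ship_days  refund store  ship_days_plus_refund
3          3      93    S2                     96
4          6      55    S2                     61
add column sum2 = t['ship_days_plus_refund'] + t['refund']:
   ship_days  refund store  ship_days_plus_refund  sum2
3          3      93    S2                     96   189
4          6      55    S2                     61   116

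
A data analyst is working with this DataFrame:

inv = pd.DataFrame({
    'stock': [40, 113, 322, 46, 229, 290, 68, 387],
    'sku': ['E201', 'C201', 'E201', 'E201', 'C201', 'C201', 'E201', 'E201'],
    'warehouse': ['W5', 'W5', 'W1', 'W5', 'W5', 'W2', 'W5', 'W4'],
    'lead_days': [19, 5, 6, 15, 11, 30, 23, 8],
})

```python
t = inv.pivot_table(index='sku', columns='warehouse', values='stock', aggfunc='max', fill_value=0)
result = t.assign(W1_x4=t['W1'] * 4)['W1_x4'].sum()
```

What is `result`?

pivot: rows=sku, cols=warehouse, max(stock):
warehouse   W1   W2   W4   W5
sku                          
C201         0  290    0  229
E201       322    0  387   68
add column W1_x4 = t['W1'] * 4:
warehouse   W1   W2   W4   W5  W1_x4
sku                                 
C201         0  290    0  229      0
E201       322    0  387   68   1288
The sum of column 'W1_x4' is 1288.

1288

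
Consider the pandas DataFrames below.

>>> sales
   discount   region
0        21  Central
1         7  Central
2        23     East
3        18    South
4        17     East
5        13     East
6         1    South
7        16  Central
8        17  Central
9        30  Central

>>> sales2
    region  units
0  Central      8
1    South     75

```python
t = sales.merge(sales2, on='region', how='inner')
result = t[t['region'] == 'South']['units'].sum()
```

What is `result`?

merge on 'region' (how='inner') → 7 rows:
   discount   region  units
0        21  Central      8
1         7  Central      8
2        18    South     75
3         1    South     75
4        16  Central      8
5        17  Central      8
6        30  Central      8
filter rows where region == 'South':
   discount region  units
2        18  South     75
3         1  South     75
Finally, sum of column 'units' = 150.

150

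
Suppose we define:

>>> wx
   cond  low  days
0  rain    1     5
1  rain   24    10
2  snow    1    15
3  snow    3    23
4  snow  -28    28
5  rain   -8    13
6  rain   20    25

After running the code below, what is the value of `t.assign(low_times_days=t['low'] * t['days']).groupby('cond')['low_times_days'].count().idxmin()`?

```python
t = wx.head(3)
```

take first 3 rows:
   cond  low  days
0  rain    1     5
1  rain   24    10
2  snow    1    15
add column low_times_days = t['low'] * t['days']:
   cond  low  days  low_times_days
0  rain    1     5               5
1  rain   24    10             240
2  snow    1    15              15
group by cond, count of low_times_days:
cond
rain    2
snow    1
Name: low_times_days, dtype: int64
Reading off the label with the smallest value, we get snow.

snow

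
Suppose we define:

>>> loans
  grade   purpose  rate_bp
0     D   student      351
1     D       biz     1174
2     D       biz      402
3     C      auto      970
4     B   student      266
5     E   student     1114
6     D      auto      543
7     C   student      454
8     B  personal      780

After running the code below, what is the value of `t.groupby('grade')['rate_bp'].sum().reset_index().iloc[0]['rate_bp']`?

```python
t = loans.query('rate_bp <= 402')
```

filter rows where rate_bp <= 402:
  grade  purpose  rate_bp
0     D  student      351
2     D      biz      402
4     B  student      266
group by grade, sum of rate_bp:
grade
B    266
D    753
Name: rate_bp, dtype: int64
reset_index():
  grade  rate_bp
0     B      266
1     D      753
Hence 266.

266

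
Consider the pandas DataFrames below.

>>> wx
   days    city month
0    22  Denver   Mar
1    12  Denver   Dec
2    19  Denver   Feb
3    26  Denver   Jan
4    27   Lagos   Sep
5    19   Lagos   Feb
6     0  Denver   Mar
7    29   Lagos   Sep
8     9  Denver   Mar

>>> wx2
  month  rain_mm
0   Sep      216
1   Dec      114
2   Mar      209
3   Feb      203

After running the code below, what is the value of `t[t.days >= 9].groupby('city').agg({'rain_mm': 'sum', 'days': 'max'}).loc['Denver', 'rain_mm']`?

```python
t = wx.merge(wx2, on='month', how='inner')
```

735

merge on 'month' (how='inner') → 8 rows:
   days    city month  rain_mm
0    22  Denver   Mar      209
1    12  Denver   Dec      114
2    19  Denver   Feb      203
3    27   Lagos   Sep      216
4    19   Lagos   Feb      203
5     0  Denver   Mar      209
6    29   Lagos   Sep      216
7     9  Denver   Mar      209
filter rows where days >= 9:
   days    city month  rain_mm
0    22  Denver   Mar      209
1    12  Denver   Dec      114
2    19  Denver   Feb      203
3    27   Lagos   Sep      216
4    19   Lagos   Feb      203
6    29   Lagos   Sep      216
7     9  Denver   Mar      209
group by city: sum(rain_mm), max(days):
        rain_mm  days
city                 
Denver      735    22
Lagos       635    29
Then the value at row 'Denver', column 'rain_mm': 735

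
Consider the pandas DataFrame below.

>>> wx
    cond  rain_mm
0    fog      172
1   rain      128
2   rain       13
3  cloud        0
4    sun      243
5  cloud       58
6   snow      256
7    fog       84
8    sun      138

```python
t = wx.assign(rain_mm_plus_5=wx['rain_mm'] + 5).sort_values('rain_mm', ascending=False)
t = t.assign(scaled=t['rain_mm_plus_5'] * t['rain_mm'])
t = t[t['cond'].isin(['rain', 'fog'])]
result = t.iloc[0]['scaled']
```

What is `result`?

30444

add column rain_mm_plus_5 = wx['rain_mm'] + 5:
    cond  rain_mm  rain_mm_plus_5
0    fog      172             177
1   rain      128             133
2   rain       13              18
3  cloud        0               5
4    sun      243             248
5  cloud       58              63
6   snow      256             261
7    fog       84              89
8    sun      138             143
sort by rain_mm descending:
    cond  rain_mm  rain_mm_plus_5
6   snow      256             261
4    sun      243             248
0    fog      172             177
8    sun      138             143
1   rain      128             133
7    fog       84              89
5  cloud       58              63
2   rain       13              18
3  cloud        0               5
add column scaled = t['rain_mm_plus_5'] * t['rain_mm']:
    cond  rain_mm  rain_mm_plus_5  scaled
6   snow      256             261   66816
4    sun      243             248   60264
0    fog      172             177   30444
8    sun      138             143   19734
1   rain      128             133   17024
7    fog       84              89    7476
5  cloud       58              63    3654
2   rain       13              18     234
3  cloud        0               5       0
filter rows where cond in ['rain', 'fog']:
   cond  rain_mm  rain_mm_plus_5  scaled
0   fog      172             177   30444
1  rain      128             133   17024
7   fog       84              89    7476
2  rain       13              18     234
Finally, value at position 0, column 'scaled' = 30444.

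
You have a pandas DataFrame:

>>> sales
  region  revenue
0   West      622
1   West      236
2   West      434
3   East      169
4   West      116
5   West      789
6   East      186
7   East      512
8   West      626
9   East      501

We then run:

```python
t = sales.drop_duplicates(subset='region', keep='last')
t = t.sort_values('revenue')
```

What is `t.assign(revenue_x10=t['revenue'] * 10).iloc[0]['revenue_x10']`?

5010

drop duplicate region (keep=last):
  region  revenue
8   West      626
9   East      501
sort by revenue:
  region  revenue
9   East      501
8   West      626
add column revenue_x10 = t['revenue'] * 10:
  region  revenue  revenue_x10
9   East      501         5010
8   West      626         6260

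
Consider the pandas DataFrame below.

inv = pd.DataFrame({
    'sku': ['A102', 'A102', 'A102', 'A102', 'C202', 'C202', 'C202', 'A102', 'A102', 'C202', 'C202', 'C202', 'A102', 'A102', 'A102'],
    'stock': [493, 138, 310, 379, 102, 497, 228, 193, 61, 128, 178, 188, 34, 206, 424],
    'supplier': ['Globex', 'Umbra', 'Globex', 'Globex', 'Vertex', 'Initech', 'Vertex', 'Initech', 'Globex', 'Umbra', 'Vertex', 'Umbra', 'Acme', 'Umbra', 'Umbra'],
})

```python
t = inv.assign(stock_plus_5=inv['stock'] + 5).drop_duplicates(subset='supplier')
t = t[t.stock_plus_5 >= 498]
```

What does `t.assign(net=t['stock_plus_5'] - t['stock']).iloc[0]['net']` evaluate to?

add column stock_plus_5 = inv['stock'] + 5:
     sku  stock supplier  stock_plus_5
0   A102    493   Globex           498
1   A102    138    Umbra           143
2   A102    310   Globex           315
3   A102    379   Globex           384
4   C202    102   Vertex           107
5   C202    497  Initech           502
6   C202    228   Vertex           233
7   A102    193  Initech           198
8   A102     61   Globex            66
9   C202    128    Umbra           133
10  C202    178   Vertex           183
11  C202    188    Umbra           193
12  A102     34     Acme            39
13  A102    206    Umbra           211
14  A102    424    Umbra           429
drop duplicate supplier (keep=first):
     sku  stock supplier  stock_plus_5
0   A102    493   Globex           498
1   A102    138    Umbra           143
4   C202    102   Vertex           107
5   C202    497  Initech           502
12  A102     34     Acme            39
filter rows where stock_plus_5 >= 498:
    sku  stock supplier  stock_plus_5
0  A102    493   Globex           498
5  C202    497  Initech           502
add column net = t['stock_plus_5'] - t['stock']:
    sku  stock supplier  stock_plus_5  net
0  A102    493   Globex           498    5
5  C202    497  Initech           502    5

5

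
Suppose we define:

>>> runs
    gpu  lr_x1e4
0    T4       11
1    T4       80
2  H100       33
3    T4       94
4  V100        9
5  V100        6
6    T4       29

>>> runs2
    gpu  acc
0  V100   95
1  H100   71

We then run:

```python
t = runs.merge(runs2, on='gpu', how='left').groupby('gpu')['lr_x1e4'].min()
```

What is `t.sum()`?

50

merge on 'gpu' (how='left') → 7 rows:
    gpu  lr_x1e4   acc
0    T4       11   NaN
1    T4       80   NaN
2  H100       33  71.0
3    T4       94   NaN
4  V100        9  95.0
5  V100        6  95.0
6    T4       29   NaN
group by gpu, min of lr_x1e4:
gpu
H100    33
T4      11
V100     6
Name: lr_x1e4, dtype: int64
sum of the resulting series → 50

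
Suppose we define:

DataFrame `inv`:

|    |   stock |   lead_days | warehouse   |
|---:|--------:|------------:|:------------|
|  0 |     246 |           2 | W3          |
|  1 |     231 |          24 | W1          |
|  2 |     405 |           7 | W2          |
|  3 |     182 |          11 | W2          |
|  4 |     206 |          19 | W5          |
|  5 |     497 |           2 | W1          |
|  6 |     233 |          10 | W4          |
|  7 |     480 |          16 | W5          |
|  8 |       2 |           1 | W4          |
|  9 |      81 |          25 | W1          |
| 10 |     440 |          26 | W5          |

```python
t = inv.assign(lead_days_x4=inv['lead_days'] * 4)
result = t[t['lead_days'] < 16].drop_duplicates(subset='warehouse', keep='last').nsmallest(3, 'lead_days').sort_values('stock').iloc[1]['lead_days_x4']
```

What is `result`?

8

add column lead_days_x4 = inv['lead_days'] * 4:
    stock  lead_days warehouse  lead_days_x4
0     246          2        W3             8
1     231         24        W1            96
2     405          7        W2            28
3     182         11        W2            44
4     206         19        W5            76
5     497          2        W1             8
6     233         10        W4            40
7     480         16        W5            64
8       2          1        W4             4
9      81         25        W1           100
10    440         26        W5           104
filter rows where lead_days < 16:
   stock  lead_days warehouse  lead_days_x4
0    246          2        W3             8
2    405          7        W2            28
3    182         11        W2            44
5    497          2        W1             8
6    233         10        W4            40
8      2          1        W4             4
drop duplicate warehouse (keep=last):
   stock  lead_days warehouse  lead_days_x4
0    246          2        W3             8
3    182         11        W2            44
5    497          2        W1             8
8      2          1        W4             4
take 3 rows with smallest lead_days:
   stock  lead_days warehouse  lead_days_x4
8      2          1        W4             4
0    246          2        W3             8
5    497          2        W1             8
sort by stock:
   stock  lead_days warehouse  lead_days_x4
8      2          1        W4             4
0    246          2        W3             8
5    497          2        W1             8
Hence 8.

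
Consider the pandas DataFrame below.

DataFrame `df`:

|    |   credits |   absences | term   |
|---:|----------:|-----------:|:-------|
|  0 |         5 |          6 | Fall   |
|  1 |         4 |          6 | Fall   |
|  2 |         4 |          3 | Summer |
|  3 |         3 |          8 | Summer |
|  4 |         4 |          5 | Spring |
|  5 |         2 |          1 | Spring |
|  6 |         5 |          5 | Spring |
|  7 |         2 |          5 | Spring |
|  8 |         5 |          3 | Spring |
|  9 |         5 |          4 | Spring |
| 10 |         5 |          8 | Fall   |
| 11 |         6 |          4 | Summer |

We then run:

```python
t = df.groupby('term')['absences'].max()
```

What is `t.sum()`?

21

group by term, max of absences:
term
Fall      8
Spring    5
Summer    8
Name: absences, dtype: int64
Hence 21.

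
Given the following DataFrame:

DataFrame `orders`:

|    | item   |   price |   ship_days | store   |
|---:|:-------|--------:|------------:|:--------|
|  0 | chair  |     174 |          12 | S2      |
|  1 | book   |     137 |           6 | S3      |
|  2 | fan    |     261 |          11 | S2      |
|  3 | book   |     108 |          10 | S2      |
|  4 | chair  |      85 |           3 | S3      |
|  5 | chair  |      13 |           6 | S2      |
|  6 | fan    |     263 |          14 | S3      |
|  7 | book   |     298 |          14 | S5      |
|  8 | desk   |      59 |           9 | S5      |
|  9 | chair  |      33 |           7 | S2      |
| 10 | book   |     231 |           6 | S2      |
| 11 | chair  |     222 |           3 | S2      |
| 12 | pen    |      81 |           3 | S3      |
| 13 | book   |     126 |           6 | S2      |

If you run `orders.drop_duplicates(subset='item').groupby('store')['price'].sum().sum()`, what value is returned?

712

drop duplicate item (keep=first):
     item  price  ship_days store
0   chair    174         12    S2
1    book    137          6    S3
2     fan    261         11    S2
8    desk     59          9    S5
12    pen     81          3    S3
group by store, sum of price:
store
S2    435
S3    218
S5     59
Name: price, dtype: int64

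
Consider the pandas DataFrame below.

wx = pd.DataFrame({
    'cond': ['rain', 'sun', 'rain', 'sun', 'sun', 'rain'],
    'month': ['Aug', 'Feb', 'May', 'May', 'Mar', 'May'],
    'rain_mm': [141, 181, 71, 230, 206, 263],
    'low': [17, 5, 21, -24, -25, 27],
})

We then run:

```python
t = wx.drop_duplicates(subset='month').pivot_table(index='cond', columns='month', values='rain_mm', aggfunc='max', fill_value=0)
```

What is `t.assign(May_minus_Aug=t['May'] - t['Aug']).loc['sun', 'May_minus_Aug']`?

0

drop duplicate month (keep=first):
   cond month  rain_mm  low
0  rain   Aug      141   17
1   sun   Feb      181    5
2  rain   May       71   21
4   sun   Mar      206  -25
pivot: rows=cond, cols=month, max(rain_mm):
month  Aug  Feb  Mar  May
cond                     
rain   141    0    0   71
sun      0  181  206    0
add column May_minus_Aug = t['May'] - t['Aug']:
month  Aug  Feb  Mar  May  May_minus_Aug
cond                                    
rain   141    0    0   71            -70
sun      0  181  206    0              0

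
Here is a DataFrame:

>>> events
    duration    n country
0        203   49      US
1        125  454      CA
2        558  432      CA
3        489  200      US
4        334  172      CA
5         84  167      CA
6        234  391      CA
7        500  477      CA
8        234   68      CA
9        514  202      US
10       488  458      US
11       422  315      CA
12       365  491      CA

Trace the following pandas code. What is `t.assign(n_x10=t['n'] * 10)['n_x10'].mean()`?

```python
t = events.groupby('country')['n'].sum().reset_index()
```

19380.0

group by country, sum of n:
country
CA    2967
US     909
Name: n, dtype: int64
reset_index():
  country     n
0      CA  2967
1      US   909
add column n_x10 = t['n'] * 10:
  country     n  n_x10
0      CA  2967  29670
1      US   909   9090
Reading off the mean of column 'n_x10', we get 19380.0.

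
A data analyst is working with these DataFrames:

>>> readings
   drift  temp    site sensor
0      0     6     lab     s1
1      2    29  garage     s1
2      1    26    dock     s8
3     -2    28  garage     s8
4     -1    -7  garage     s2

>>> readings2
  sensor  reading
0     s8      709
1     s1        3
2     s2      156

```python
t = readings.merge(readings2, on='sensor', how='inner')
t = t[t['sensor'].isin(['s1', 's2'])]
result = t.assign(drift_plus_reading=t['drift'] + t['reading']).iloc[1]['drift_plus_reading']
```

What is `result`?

5

merge on 'sensor' (how='inner') → 5 rows:
   drift  temp    site sensor  reading
0      0     6     lab     s1        3
1      2    29  garage     s1        3
2      1    26    dock     s8      709
3     -2    28  garage     s8      709
4     -1    -7  garage     s2      156
filter rows where sensor in ['s1', 's2']:
   drift  temp    site sensor  reading
0      0     6     lab     s1        3
1      2    29  garage     s1        3
4     -1    -7  garage     s2      156
add column drift_plus_reading = t['drift'] + t['reading']:
   drift  temp    site sensor  reading  drift_plus_reading
0      0     6     lab     s1        3                   3
1      2    29  garage     s1        3                   5
4     -1    -7  garage     s2      156                 155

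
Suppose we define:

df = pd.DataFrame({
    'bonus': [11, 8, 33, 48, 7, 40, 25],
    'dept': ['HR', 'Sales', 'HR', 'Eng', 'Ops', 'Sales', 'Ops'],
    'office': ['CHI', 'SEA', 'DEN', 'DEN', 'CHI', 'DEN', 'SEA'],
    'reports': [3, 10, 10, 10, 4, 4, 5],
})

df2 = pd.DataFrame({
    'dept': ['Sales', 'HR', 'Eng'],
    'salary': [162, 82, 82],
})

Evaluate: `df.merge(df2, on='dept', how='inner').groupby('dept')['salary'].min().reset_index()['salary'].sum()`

merge on 'dept' (how='inner') → 5 rows:
   bonus   dept office  reports  salary
0     11     HR    CHI        3      82
1      8  Sales    SEA       10     162
2     33     HR    DEN       10      82
3     48    Eng    DEN       10      82
4     40  Sales    DEN        4     162
group by dept, min of salary:
dept
Eng       82
HR        82
Sales    162
Name: salary, dtype: int64
reset_index():
    dept  salary
0    Eng      82
1     HR      82
2  Sales     162
The sum of column 'salary' is 326.

326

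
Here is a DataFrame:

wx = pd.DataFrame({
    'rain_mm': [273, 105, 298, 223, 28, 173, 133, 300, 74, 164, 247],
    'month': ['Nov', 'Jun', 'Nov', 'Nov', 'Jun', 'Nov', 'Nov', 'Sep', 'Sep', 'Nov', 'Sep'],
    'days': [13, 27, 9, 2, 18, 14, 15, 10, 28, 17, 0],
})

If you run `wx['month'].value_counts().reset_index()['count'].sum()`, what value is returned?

11

value_counts of month:
month
Nov    6
Sep    3
Jun    2
Name: count, dtype: int64
reset_index():
  month  count
0   Nov      6
1   Sep      3
2   Jun      2
Then the sum of column 'count': 11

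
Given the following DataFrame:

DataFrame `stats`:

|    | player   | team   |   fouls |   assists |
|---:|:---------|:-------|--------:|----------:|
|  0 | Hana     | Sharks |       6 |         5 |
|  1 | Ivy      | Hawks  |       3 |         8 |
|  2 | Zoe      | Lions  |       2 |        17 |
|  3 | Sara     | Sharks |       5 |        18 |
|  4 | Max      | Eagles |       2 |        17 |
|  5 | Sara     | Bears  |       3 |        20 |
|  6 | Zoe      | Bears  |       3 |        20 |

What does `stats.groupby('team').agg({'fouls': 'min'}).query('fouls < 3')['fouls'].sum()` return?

group by team, min of fouls:
        fouls
team         
Bears       3
Eagles      2
Hawks       3
Lions       2
Sharks      5
filter rows where fouls < 3:
        fouls
team         
Eagles      2
Lions       2
sum of column 'fouls' → 4

4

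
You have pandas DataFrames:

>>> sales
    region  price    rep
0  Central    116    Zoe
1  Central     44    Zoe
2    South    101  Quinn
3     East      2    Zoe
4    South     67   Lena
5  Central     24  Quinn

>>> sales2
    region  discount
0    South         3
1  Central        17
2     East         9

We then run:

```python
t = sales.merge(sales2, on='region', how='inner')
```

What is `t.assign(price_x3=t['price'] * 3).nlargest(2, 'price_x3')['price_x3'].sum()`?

merge on 'region' (how='inner') → 6 rows:
    region  price    rep  discount
0  Central    116    Zoe        17
1  Central     44    Zoe        17
2    South    101  Quinn         3
3     East      2    Zoe         9
4    South     67   Lena         3
5  Central     24  Quinn        17
add column price_x3 = t['price'] * 3:
    region  price    rep  discount  price_x3
0  Central    116    Zoe        17       348
1  Central     44    Zoe        17       132
2    South    101  Quinn         3       303
3     East      2    Zoe         9         6
4    South     67   Lena         3       201
5  Central     24  Quinn        17        72
take 2 rows with largest price_x3:
    region  price    rep  discount  price_x3
0  Central    116    Zoe        17       348
2    South    101  Quinn         3       303

651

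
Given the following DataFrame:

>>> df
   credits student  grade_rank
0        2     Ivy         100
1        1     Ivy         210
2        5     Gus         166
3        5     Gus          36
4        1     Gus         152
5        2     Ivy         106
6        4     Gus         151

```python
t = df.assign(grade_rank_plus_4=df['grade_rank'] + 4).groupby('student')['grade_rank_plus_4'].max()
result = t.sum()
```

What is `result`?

384

add column grade_rank_plus_4 = df['grade_rank'] + 4:
   credits student  grade_rank  grade_rank_plus_4
0        2     Ivy         100                104
1        1     Ivy         210                214
2        5     Gus         166                170
3        5     Gus          36                 40
4        1     Gus         152                156
5        2     Ivy         106                110
6        4     Gus         151                155
group by student, max of grade_rank_plus_4:
student
Gus    170
Ivy    214
Name: grade_rank_plus_4, dtype: int64
So sum() = 384.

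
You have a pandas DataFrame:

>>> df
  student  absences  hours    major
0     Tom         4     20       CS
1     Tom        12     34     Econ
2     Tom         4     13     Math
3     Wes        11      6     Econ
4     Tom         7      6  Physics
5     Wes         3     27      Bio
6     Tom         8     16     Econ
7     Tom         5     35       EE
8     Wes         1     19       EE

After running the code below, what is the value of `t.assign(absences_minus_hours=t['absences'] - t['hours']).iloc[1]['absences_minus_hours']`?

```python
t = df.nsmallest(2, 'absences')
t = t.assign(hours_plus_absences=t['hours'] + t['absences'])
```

take 2 rows with smallest absences:
  student  absences  hours major
8     Wes         1     19    EE
5     Wes         3     27   Bio
add column hours_plus_absences = t['hours'] + t['absences']:
  student  absences  hours major  hours_plus_absences
8     Wes         1     19    EE                   20
5     Wes         3     27   Bio                   30
add column absences_minus_hours = t['absences'] - t['hours']:
  student  absences  hours major  hours_plus_absences  absences_minus_hours
8     Wes         1     19    EE                   20                   -18
5     Wes         3     27   Bio                   30                   -24
Finally, value at position 1, column 'absences_minus_hours' = -24.

-24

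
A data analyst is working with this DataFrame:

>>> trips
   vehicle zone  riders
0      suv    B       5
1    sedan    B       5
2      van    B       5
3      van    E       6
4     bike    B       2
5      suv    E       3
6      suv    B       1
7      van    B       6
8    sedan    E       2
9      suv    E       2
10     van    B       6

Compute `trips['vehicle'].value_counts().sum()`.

value_counts of vehicle:
vehicle
suv      4
van      4
sedan    2
bike     1
Name: count, dtype: int64

11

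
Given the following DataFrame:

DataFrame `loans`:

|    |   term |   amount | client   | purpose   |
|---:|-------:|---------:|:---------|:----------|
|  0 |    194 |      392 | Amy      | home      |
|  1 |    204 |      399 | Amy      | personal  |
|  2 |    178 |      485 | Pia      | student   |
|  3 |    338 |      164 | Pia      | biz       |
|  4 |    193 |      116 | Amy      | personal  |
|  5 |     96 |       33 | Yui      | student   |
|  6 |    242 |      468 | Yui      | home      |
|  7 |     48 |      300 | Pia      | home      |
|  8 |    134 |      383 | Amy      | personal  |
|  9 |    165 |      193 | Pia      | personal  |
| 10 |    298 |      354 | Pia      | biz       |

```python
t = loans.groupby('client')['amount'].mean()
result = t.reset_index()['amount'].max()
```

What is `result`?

322.5

group by client, mean of amount:
client
Amy    322.5
Pia    299.2
Yui    250.5
Name: amount, dtype: float64
reset_index():
  client  amount
0    Amy   322.5
1    Pia   299.2
2    Yui   250.5
Taking the max of column 'amount' gives 322.5.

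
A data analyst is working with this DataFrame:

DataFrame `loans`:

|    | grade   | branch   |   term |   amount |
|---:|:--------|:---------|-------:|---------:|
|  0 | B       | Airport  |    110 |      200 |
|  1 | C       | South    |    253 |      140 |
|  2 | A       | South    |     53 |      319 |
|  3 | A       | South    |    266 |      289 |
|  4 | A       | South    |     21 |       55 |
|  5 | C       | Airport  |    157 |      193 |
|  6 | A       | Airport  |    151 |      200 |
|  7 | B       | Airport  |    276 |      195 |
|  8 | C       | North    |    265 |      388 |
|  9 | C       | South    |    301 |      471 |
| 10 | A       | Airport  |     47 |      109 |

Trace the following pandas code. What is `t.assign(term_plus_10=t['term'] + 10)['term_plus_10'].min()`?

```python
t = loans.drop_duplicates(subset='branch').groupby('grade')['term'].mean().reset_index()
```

120.0

drop duplicate branch (keep=first):
  grade   branch  term  amount
0     B  Airport   110     200
1     C    South   253     140
8     C    North   265     388
group by grade, mean of term:
grade
B    110.0
C    259.0
Name: term, dtype: float64
reset_index():
  grade   term
0     B  110.0
1     C  259.0
add column term_plus_10 = t['term'] + 10:
  grade   term  term_plus_10
0     B  110.0         120.0
1     C  259.0         269.0
The min of column 'term_plus_10' is 120.0.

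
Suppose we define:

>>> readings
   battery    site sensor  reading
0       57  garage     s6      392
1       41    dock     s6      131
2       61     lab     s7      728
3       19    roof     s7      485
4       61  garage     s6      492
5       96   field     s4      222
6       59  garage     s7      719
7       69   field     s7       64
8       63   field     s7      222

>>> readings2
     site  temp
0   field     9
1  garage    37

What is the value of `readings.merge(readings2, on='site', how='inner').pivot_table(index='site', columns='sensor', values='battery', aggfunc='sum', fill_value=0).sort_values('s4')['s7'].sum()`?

merge on 'site' (how='inner') → 6 rows:
   battery    site sensor  reading  temp
0       57  garage     s6      392    37
1       61  garage     s6      492    37
2       96   field     s4      222     9
3       59  garage     s7      719    37
4       69   field     s7       64     9
5       63   field     s7      222     9
pivot: rows=site, cols=sensor, sum(battery):
sensor  s4   s6   s7
site                
field   96    0  132
garage   0  118   59
sort by s4:
sensor  s4   s6   s7
site                
garage   0  118   59
field   96    0  132
Reading off the sum of column 's7', we get 191.

191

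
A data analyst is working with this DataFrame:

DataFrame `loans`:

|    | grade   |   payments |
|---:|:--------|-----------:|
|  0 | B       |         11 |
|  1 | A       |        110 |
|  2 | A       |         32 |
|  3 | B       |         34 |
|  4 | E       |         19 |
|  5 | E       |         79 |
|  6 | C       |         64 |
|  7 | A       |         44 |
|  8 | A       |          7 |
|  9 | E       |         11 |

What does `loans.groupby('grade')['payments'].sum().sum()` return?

411

group by grade, sum of payments:
grade
A    193
B     45
C     64
E    109
Name: payments, dtype: int64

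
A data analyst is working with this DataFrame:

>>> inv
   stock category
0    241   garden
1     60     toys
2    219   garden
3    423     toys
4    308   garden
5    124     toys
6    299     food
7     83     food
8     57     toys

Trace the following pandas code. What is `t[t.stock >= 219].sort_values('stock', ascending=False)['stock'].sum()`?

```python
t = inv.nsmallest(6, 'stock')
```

460

take 6 rows with smallest stock:
   stock category
8     57     toys
1     60     toys
7     83     food
5    124     toys
2    219   garden
0    241   garden
filter rows where stock >= 219:
   stock category
2    219   garden
0    241   garden
sort by stock descending:
   stock category
0    241   garden
2    219   garden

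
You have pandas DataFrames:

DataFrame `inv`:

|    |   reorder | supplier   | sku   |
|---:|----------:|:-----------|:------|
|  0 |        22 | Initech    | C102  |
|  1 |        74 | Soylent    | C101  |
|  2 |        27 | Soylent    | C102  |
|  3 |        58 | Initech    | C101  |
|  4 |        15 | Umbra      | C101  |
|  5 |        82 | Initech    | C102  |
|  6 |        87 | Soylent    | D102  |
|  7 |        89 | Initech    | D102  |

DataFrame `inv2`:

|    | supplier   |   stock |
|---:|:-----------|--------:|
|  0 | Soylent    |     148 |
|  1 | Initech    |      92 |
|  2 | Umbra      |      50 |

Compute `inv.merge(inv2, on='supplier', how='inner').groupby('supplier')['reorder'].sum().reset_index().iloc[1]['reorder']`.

188

merge on 'supplier' (how='inner') → 8 rows:
   reorder supplier   sku  stock
0       22  Initech  C102     92
1       74  Soylent  C101    148
2       27  Soylent  C102    148
3       58  Initech  C101     92
4       15    Umbra  C101     50
5       82  Initech  C102     92
6       87  Soylent  D102    148
7       89  Initech  D102     92
group by supplier, sum of reorder:
supplier
Initech    251
Soylent    188
Umbra       15
Name: reorder, dtype: int64
reset_index():
  supplier  reorder
0  Initech      251
1  Soylent      188
2    Umbra       15
Reading off the value at position 1, column 'reorder', we get 188.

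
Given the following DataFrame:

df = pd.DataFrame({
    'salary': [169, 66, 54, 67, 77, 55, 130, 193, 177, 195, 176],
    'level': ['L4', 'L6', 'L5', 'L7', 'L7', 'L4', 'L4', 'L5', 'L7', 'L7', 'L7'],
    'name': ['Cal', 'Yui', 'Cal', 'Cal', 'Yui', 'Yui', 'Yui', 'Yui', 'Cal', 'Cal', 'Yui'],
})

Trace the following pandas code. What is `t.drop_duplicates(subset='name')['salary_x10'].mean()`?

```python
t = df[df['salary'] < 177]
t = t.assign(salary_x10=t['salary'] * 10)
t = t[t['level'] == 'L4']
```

1120.0

filter rows where salary < 177:
    salary level name
0      169    L4  Cal
1       66    L6  Yui
2       54    L5  Cal
3       67    L7  Cal
4       77    L7  Yui
5       55    L4  Yui
6      130    L4  Yui
10     176    L7  Yui
add column salary_x10 = t['salary'] * 10:
    salary level name  salary_x10
0      169    L4  Cal        1690
1       66    L6  Yui         660
2       54    L5  Cal         540
3       67    L7  Cal         670
4       77    L7  Yui         770
5       55    L4  Yui         550
6      130    L4  Yui        1300
10     176    L7  Yui        1760
filter rows where level == 'L4':
   salary level name  salary_x10
0     169    L4  Cal        1690
5      55    L4  Yui         550
6     130    L4  Yui        1300
drop duplicate name (keep=first):
   salary level name  salary_x10
0     169    L4  Cal        1690
5      55    L4  Yui         550
mean of column 'salary_x10' → 1120.0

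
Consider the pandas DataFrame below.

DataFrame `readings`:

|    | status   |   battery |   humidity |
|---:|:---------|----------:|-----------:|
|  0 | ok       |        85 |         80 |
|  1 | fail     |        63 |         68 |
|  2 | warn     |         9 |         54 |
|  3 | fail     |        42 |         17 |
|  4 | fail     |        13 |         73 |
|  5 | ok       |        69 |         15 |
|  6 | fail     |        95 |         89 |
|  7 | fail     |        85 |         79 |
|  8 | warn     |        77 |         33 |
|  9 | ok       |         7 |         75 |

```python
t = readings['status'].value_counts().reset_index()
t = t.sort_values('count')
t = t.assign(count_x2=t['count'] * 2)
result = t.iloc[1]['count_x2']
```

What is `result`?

value_counts of status:
status
fail    5
ok      3
warn    2
Name: count, dtype: int64
reset_index():
  status  count
0   fail      5
1     ok      3
2   warn      2
sort by count:
  status  count
2   warn      2
1     ok      3
0   fail      5
add column count_x2 = t['count'] * 2:
  status  count  count_x2
2   warn      2         4
1     ok      3         6
0   fail      5        10
Reading off the value at position 1, column 'count_x2', we get 6.

6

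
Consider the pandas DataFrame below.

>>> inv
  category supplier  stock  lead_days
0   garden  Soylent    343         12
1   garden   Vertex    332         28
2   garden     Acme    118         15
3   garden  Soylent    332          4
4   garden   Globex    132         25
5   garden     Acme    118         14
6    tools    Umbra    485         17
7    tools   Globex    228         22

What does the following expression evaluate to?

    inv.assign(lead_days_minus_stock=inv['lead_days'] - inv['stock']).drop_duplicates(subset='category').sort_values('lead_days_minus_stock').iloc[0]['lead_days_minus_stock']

-468

add column lead_days_minus_stock = inv['lead_days'] - inv['stock']:
  category supplier  stock  lead_days  lead_days_minus_stock
0   garden  Soylent    343         12                   -331
1   garden   Vertex    332         28                   -304
2   garden     Acme    118         15                   -103
3   garden  Soylent    332          4                   -328
4   garden   Globex    132         25                   -107
5   garden     Acme    118         14                   -104
6    tools    Umbra    485         17                   -468
7    tools   Globex    228         22                   -206
drop duplicate category (keep=first):
  category supplier  stock  lead_days  lead_days_minus_stock
0   garden  Soylent    343         12                   -331
6    tools    Umbra    485         17                   -468
sort by lead_days_minus_stock:
  category supplier  stock  lead_days  lead_days_minus_stock
6    tools    Umbra    485         17                   -468
0   garden  Soylent    343         12                   -331
value at position 0, column 'lead_days_minus_stock' → -468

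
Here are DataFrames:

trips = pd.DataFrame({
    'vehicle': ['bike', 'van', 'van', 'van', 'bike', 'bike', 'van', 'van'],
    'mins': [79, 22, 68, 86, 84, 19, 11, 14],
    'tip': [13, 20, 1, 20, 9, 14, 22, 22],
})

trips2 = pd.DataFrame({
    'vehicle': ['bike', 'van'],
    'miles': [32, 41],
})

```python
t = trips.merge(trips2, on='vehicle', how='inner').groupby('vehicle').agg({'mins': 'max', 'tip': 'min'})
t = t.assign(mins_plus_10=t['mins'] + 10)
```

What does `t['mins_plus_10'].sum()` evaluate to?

190

merge on 'vehicle' (how='inner') → 8 rows:
  vehicle  mins  tip  miles
0    bike    79   13     32
1     van    22   20     41
2     van    68    1     41
3     van    86   20     41
4    bike    84    9     32
5    bike    19   14     32
6     van    11   22     41
7     van    14   22     41
group by vehicle: max(mins), min(tip):
         mins  tip
vehicle           
bike       84    9
van        86    1
add column mins_plus_10 = t['mins'] + 10:
         mins  tip  mins_plus_10
vehicle                         
bike       84    9            94
van        86    1            96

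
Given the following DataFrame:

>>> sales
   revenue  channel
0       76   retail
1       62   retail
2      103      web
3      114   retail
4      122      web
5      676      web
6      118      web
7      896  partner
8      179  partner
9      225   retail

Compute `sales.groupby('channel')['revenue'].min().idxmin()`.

retail

group by channel, min of revenue:
channel
partner    179
retail      62
web        103
Name: revenue, dtype: int64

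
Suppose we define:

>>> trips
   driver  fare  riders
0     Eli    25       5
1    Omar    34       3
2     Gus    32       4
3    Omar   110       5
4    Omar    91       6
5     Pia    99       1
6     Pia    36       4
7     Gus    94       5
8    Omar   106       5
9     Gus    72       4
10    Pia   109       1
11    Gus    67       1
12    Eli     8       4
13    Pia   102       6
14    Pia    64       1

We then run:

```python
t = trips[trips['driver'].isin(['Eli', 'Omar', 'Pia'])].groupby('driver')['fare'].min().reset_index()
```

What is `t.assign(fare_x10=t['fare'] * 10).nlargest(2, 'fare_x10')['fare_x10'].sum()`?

filter rows where driver in ['Eli', 'Omar', 'Pia']:
   driver  fare  riders
0     Eli    25       5
1    Omar    34       3
3    Omar   110       5
4    Omar    91       6
5     Pia    99       1
6     Pia    36       4
8    Omar   106       5
10    Pia   109       1
12    Eli     8       4
13    Pia   102       6
14    Pia    64       1
group by driver, min of fare:
driver
Eli      8
Omar    34
Pia     36
Name: fare, dtype: int64
reset_index():
  driver  fare
0    Eli     8
1   Omar    34
2    Pia    36
add column fare_x10 = t['fare'] * 10:
  driver  fare  fare_x10
0    Eli     8        80
1   Omar    34       340
2    Pia    36       360
take 2 rows with largest fare_x10:
  driver  fare  fare_x10
2    Pia    36       360
1   Omar    34       340

700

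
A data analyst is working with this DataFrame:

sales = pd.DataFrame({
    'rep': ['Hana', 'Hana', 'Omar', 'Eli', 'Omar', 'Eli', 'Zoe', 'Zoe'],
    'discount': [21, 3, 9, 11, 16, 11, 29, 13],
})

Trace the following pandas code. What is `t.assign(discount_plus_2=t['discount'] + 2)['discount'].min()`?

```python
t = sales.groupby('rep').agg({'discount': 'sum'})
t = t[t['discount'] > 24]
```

25

group by rep, sum of discount:
      discount
rep           
Eli         22
Hana        24
Omar        25
Zoe         42
filter rows where discount > 24:
      discount
rep           
Omar        25
Zoe         42
add column discount_plus_2 = t['discount'] + 2:
      discount  discount_plus_2
rep                            
Omar        25               27
Zoe         42               44
The min of column 'discount' is 25.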